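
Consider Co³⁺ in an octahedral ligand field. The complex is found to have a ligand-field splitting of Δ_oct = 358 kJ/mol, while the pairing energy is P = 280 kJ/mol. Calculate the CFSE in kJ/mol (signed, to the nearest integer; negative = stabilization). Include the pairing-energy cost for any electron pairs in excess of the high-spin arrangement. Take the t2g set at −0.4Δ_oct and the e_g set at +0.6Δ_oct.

-299

Co sits in group 9; removing 3 electrons leaves Co³⁺ with 9 − 3 = 6 d electrons.
Here Δ_oct > P (358 > 280), so the low-spin state is favoured.
That gives t2g^6 e_g^0.
Orbital CFSE = -2.4Δ_oct = -2.4 × 358 = -859 kJ/mol.
Excess pairs vs high-spin: 3 − 1 = 2; pairing cost = +560 kJ/mol.
Net CFSE = -859 + 560 = -299 kJ/mol.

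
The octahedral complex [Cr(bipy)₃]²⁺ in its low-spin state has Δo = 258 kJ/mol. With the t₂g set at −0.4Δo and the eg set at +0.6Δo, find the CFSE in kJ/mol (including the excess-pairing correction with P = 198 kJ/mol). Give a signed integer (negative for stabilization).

bipy is neutral, so the +2 overall charge sits on Cr: oxidation state +2.
Cr sits in group 6; removing 2 electrons leaves Cr²⁺ with 6 − 2 = 4 d electrons.
Configuration: t₂g⁴ eg⁰.
Orbital CFSE = 4(-0.4) + 0(0.6) = -1.6Δo = -1.6 × 258 = -413 kJ/mol.
High-spin d⁴ would be t₂g³ eg¹ with 0 pairs; low-spin has 1, so 1 excess pair costs +1P = +198 kJ/mol.
Overall CFSE = -413 + 198 = -215 kJ/mol.

-215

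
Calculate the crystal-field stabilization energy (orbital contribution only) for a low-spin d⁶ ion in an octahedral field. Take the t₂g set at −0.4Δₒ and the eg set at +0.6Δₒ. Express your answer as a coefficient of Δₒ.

Configuration: t₂g⁶ eg⁰.
CFSE = 6(-0.4Δₒ) + 0(0.6Δₒ) = -2.4Δₒ + 0.0Δₒ = -2.4Δₒ.

-2.4 Δₒ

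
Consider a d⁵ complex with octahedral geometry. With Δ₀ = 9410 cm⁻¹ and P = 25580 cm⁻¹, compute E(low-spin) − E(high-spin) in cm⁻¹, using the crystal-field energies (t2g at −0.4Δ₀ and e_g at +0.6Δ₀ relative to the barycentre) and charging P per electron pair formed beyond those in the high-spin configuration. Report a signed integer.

32340

High-spin: t2g^3 e_g^2, CFSE = 0.0Δ₀ = 0 cm⁻¹.
Low-spin t2g^5 e_g^0 gives -2.0Δ₀ = -18820 cm⁻¹, but forming 2 extra pairs costs 2P = 51160 cm⁻¹, so E(LS) = -18820 + 51160 = 32340 cm⁻¹.
The difference is 32340 − (0) = 32340 cm⁻¹, so high-spin lies lower.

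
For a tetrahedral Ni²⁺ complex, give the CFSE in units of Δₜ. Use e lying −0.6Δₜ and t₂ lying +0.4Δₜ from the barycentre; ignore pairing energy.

-0.8 Δₜ

Group 10 minus oxidation state +2 gives a d⁸ configuration for Ni²⁺.
Tetrahedral fields are weak (Δₜ ≈ 4/9 Δₒ), so electrons fill high-spin.
Configuration: e⁴ t₂⁴.
CFSE = 4(-0.6Δₜ) + 4(0.4Δₜ) = -2.4Δₜ + 1.6Δₜ = -0.8Δₜ.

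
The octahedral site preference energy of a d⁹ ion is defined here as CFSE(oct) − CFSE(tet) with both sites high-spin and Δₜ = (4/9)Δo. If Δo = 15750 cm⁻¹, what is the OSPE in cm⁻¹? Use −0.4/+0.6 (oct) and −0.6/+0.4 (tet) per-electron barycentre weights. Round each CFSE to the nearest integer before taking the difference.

-6650

Octahedral high-spin t2g^6 e_g^3: CFSE = -0.6 × 15750 = -9450 cm⁻¹.
Tetrahedral: e^4 t2^5, CFSE = 4(−0.6) + 5(+0.4) = -0.4Δₜ = -0.4 × (4/9) × 15750 = -2800 cm⁻¹.
Subtracting, OSPE = -9450 − (-2800) = -6650 cm⁻¹.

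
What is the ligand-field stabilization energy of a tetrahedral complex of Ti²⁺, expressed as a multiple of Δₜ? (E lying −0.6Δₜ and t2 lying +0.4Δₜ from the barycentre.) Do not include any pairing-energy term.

-1.2 Δₜ

Ti²⁺: group 4, so d-count = 4 − 2 = 2.
With tetrahedral geometry the complex is necessarily high-spin.
Configuration: e^2 t2^0.
CFSE = 2(-0.6Δₜ) + 0(0.4Δₜ) = -1.2Δₜ + 0.0Δₜ = -1.2Δₜ.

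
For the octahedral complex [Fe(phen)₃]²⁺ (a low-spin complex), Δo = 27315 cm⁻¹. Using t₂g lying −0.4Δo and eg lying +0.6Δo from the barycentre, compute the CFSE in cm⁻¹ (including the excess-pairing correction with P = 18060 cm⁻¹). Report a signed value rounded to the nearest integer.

-29436

phen is neutral, so the +2 overall charge sits on Fe: oxidation state +2.
Fe is in group 8, so Fe²⁺ is d⁶ (8 − 2 = 6).
The d⁶ electrons fill as t₂g⁶ eg⁰.
The orbital stabilization is -2.4Δo = -2.4 × 27315 = -65556 cm⁻¹.
High-spin d⁶ would be t₂g⁴ eg² with 1 pair; low-spin has 3, so 2 excess pairs cost +2P = +36120 cm⁻¹.
Combining: -65556 + 36120 = -29436 cm⁻¹.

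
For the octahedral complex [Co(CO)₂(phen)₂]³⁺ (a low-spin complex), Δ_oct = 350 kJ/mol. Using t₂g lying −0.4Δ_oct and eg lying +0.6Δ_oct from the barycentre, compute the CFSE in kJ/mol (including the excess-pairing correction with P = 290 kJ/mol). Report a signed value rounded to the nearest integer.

Ligand charges: 2×(+0) from CO and 2×(+0) from phen sum to +0; with overall charge +3, Co is +3.
Group 9 minus oxidation state +3 gives a d⁶ configuration for Co³⁺.
Electron filling gives t₂g⁶ eg⁰.
The orbital stabilization is -2.4Δ_oct = -2.4 × 350 = -840 kJ/mol.
Pairing penalty: 3 pairs vs 1 in the high-spin reference → 2 extra × P = 580 kJ/mol.
Combining: -840 + 580 = -260 kJ/mol.

-260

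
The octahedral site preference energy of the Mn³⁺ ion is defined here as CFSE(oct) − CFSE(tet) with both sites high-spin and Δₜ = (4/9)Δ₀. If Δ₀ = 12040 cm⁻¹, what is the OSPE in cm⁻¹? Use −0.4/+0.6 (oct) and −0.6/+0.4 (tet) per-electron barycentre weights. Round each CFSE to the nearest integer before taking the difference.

-5084

Mn sits in group 7; removing 3 electrons leaves Mn³⁺ with 7 − 3 = 4 d electrons.
Octahedral (high-spin): t₂g³ eg¹, CFSE = 3(−0.4) + 1(+0.6) = -0.6Δ₀ = -0.6 × 12040 = -7224 cm⁻¹.
Tetrahedral: e² t₂², CFSE = 2(−0.6) + 2(+0.4) = -0.4Δₜ = -0.4 × (4/9) × 12040 = -2140 cm⁻¹.
OSPE = CFSE(oct) − CFSE(tet) = -7224 − (-2140) = -5084 cm⁻¹.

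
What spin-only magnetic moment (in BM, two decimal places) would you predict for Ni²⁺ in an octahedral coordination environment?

Ni is in group 10, so Ni²⁺ is d⁸ (10 − 2 = 8).
Configuration: t₂g⁶ eg² → 2 unpaired electrons.
μ(spin-only) = √[2(2+2)] = √8 ≈ 2.83 BM.

2.83 BM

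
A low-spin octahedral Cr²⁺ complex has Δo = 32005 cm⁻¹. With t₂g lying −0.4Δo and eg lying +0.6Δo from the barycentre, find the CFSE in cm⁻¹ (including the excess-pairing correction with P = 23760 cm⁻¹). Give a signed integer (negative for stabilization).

-27448

Cr²⁺: group 6, so d-count = 6 − 2 = 4.
The d⁴ electrons fill as t₂g⁴ eg⁰.
The orbital stabilization is -1.6Δo = -1.6 × 32005 = -51208 cm⁻¹.
High-spin d⁴ would be t₂g³ eg¹ with 0 pairs; low-spin has 1, so 1 excess pair costs +1P = +23760 cm⁻¹.
Overall CFSE = -51208 + 23760 = -27448 cm⁻¹.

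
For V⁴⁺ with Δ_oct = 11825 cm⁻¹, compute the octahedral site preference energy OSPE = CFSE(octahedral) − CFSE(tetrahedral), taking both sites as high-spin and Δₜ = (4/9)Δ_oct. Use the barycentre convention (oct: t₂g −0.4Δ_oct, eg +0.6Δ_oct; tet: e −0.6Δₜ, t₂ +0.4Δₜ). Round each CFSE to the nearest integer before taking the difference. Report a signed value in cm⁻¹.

-1577

V is in group 5, so V⁴⁺ is d¹ (5 − 4 = 1).
In an octahedral site d¹ (HS) is t₂g¹ eg⁰, giving CFSE(oct) = -0.4Δ_oct = -4730 cm⁻¹.
Tetrahedral e¹ t₂⁰ gives -0.6Δₜ = -0.6 × (4/9) × 11825 = -3153 cm⁻¹.
Subtracting, OSPE = -4730 − (-3153) = -1577 cm⁻¹.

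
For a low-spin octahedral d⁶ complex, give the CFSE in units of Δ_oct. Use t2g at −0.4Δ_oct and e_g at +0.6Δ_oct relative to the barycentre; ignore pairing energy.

Configuration: t2g^6 e_g^0.
CFSE = 6(-0.4Δ_oct) + 0(0.6Δ_oct) = -2.4Δ_oct + 0.0Δ_oct = -2.4Δ_oct.

-2.4 Δ_oct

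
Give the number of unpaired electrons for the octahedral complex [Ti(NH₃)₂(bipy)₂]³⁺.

Ligand charges: 2×(+0) from NH₃ and 2×(+0) from bipy sum to +0; with overall charge +3, Ti is +3.
Ti is in group 4, so Ti³⁺ is d¹ (4 − 3 = 1).
Configuration: t2g^1 e_g^0, giving 1 unpaired electron.

1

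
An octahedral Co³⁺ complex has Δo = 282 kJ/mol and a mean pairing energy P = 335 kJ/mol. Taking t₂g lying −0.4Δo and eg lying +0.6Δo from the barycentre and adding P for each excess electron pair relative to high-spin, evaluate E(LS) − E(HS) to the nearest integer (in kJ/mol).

Co³⁺: group 9, so d-count = 9 − 3 = 6.
In the high-spin limit (t₂g⁴ eg²) the orbital term is -0.4Δo = -113 kJ/mol, with no excess pairing.
For low-spin the configuration is t₂g⁶ eg⁰: orbital energy -2.4 × 282 = -677 kJ/mol, and 2 additional pairs relative to high-spin add 670 kJ/mol, giving -7 kJ/mol.
E(LS) − E(HS) = -7 − (-113) = 106 kJ/mol.

106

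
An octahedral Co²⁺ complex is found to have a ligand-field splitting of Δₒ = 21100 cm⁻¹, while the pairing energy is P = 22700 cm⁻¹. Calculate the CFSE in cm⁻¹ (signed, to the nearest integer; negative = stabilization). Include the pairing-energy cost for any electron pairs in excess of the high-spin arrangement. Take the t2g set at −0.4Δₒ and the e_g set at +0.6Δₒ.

-16880

Co sits in group 9; removing 2 electrons leaves Co²⁺ with 9 − 2 = 7 d electrons.
Here Δₒ < P (21100 < 22700), so the high-spin state is favoured.
Filling d⁷ accordingly: t2g^5 e_g^2.
Orbital CFSE = -0.8Δₒ = -0.8 × 21100 = -16880 cm⁻¹.
High-spin has no excess pairs, so no pairing correction applies.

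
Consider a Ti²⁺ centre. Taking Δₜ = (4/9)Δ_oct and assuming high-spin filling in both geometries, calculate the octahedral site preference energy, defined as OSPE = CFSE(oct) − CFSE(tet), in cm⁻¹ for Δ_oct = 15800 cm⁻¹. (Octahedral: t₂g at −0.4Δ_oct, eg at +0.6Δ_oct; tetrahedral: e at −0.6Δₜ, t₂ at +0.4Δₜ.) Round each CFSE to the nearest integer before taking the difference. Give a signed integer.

-4213

Ti is in group 4, so Ti²⁺ is d² (4 − 2 = 2).
In an octahedral site d² (HS) is t₂g² eg⁰, giving CFSE(oct) = -0.8Δ_oct = -12640 cm⁻¹.
In a tetrahedral site the filling is e² t₂⁰: CFSE(tet) = -1.2Δₜ = -1.2 × (4/9)(15800) = -8427 cm⁻¹.
OSPE = -12640 − (-8427) = -4213 cm⁻¹.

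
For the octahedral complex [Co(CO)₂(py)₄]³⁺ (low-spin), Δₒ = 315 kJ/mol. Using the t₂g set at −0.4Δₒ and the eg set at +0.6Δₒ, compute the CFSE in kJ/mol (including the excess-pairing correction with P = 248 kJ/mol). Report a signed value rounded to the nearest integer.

Ligand charges: 2×(+0) from CO and 4×(+0) from py sum to +0; with overall charge +3, Co is +3.
Group 9 minus oxidation state +3 gives a d⁶ configuration for Co³⁺.
The d⁶ electrons fill as t₂g⁶ eg⁰.
The orbital stabilization is -2.4Δₒ = -2.4 × 315 = -756 kJ/mol.
Pairing penalty: 3 pairs vs 1 in the high-spin reference → 2 extra × P = 496 kJ/mol.
Net CFSE = -756 + 496 = -260 kJ/mol.

-260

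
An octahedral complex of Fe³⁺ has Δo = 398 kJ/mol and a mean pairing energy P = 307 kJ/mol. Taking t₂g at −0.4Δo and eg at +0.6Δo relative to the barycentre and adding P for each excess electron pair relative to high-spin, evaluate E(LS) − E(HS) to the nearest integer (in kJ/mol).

-182

Fe sits in group 8; removing 3 electrons leaves Fe³⁺ with 8 − 3 = 5 d electrons.
In the high-spin limit (t₂g³ eg²) the orbital term is 0.0Δo = 0 kJ/mol, with no excess pairing.
Low-spin: t₂g⁵ eg⁰, orbital CFSE = -2.0Δo = -796 kJ/mol; plus 2 excess pairs × P = +614 kJ/mol; total -182 kJ/mol.
E(LS) − E(HS) = -182 − (0) = -182 kJ/mol.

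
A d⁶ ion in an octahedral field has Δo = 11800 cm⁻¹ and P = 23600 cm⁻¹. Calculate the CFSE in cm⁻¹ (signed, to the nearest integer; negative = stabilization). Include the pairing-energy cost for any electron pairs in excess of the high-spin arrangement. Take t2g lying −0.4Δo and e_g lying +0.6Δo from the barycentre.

Since Δo = 11800 cm⁻¹ < P = 23600 cm⁻¹, the complex adopts the high-spin configuration.
Configuration: t2g^4 e_g^2.
Orbital CFSE = -0.4Δo = -0.4 × 11800 = -4720 cm⁻¹.
High-spin has no excess pairs, so no pairing correction applies.

-4720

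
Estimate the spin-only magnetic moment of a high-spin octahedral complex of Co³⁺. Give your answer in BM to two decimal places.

4.90 BM

Co³⁺: group 9, so d-count = 9 − 3 = 6.
Configuration: t₂g⁴ eg² → 4 unpaired electrons.
μ(spin-only) = √[4(4+2)] = √24 ≈ 4.90 BM.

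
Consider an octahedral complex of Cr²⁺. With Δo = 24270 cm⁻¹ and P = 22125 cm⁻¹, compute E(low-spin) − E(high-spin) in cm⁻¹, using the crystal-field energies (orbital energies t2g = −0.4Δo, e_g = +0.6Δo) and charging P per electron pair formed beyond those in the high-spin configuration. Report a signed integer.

Cr sits in group 6; removing 2 electrons leaves Cr²⁺ with 6 − 2 = 4 d electrons.
High-spin: t2g^3 e_g^1, CFSE = -0.6Δo = -14562 cm⁻¹.
Low-spin t2g^4 e_g^0 gives -1.6Δo = -38832 cm⁻¹, but forming 1 extra pair costs 1P = 22125 cm⁻¹, so E(LS) = -38832 + 22125 = -16707 cm⁻¹.
The difference is -16707 − (-14562) = -2145 cm⁻¹, so low-spin lies lower.

-2145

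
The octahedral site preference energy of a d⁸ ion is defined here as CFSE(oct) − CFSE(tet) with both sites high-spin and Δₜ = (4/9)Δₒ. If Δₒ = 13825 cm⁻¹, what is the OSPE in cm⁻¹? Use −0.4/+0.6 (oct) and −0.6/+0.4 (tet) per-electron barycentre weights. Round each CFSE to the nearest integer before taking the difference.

-11674

Octahedral high-spin t₂g⁶ eg²: CFSE = -1.2 × 13825 = -16590 cm⁻¹.
Tetrahedral: e⁴ t₂⁴, CFSE = 4(−0.6) + 4(+0.4) = -0.8Δₜ = -0.8 × (4/9) × 13825 = -4916 cm⁻¹.
OSPE = -16590 − (-4916) = -11674 cm⁻¹.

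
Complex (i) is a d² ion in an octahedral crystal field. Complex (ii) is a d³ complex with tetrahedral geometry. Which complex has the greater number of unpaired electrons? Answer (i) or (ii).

(ii)

(i): For octahedral d² the high- and low-spin configurations coincide; t2g^2 e_g^0 → 2 unpaired.
(ii): With tetrahedral geometry the complex is necessarily high-spin; e² t₂¹ → 3 unpaired.
So (ii) has more unpaired electrons.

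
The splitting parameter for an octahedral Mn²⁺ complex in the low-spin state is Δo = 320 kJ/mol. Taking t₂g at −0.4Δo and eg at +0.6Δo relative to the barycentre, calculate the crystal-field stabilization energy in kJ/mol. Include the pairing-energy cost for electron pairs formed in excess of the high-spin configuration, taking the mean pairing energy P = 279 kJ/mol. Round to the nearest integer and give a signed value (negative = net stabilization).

-82

Group 7 minus oxidation state +2 gives a d⁵ configuration for Mn²⁺.
Configuration: t₂g⁵ eg⁰.
Orbital CFSE = 5(-0.4) + 0(0.6) = -2.0Δo = -2.0 × 320 = -640 kJ/mol.
High-spin d⁵ would be t₂g³ eg² with 0 pairs; low-spin has 2, so 2 excess pairs cost +2P = +558 kJ/mol.
Net CFSE = -640 + 558 = -82 kJ/mol.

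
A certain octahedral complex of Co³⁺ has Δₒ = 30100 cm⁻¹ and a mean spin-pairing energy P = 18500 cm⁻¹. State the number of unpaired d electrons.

0

Co sits in group 9; removing 3 electrons leaves Co³⁺ with 9 − 3 = 6 d electrons.
Here Δₒ > P (30100 > 18500), so the low-spin state is favoured.
That gives t2g^6 e_g^0.
Unpaired electrons: 0.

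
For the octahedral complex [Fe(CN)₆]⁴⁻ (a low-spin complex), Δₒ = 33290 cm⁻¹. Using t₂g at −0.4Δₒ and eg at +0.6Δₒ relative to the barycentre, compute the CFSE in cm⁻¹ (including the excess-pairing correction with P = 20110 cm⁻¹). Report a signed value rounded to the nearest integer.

Each CN⁻ contributes -1; 6 × (-1) = -6. With overall charge -4, Fe is in the +2 oxidation state.
Fe sits in group 8; removing 2 electrons leaves Fe²⁺ with 8 − 2 = 6 d electrons.
The d⁶ electrons fill as t₂g⁶ eg⁰.
The orbital stabilization is -2.4Δₒ = -2.4 × 33290 = -79896 cm⁻¹.
High-spin d⁶ would be t₂g⁴ eg² with 1 pair; low-spin has 3, so 2 excess pairs cost +2P = +40220 cm⁻¹.
Combining: -79896 + 40220 = -39676 cm⁻¹.

-39676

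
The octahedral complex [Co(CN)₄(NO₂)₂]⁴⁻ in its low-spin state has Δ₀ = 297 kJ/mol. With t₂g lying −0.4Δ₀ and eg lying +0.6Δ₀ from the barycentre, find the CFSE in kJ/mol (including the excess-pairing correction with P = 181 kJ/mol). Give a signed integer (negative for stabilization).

-354

Ligand charges: 4×(-1) from CN⁻ and 2×(-1) from NO₂⁻ sum to -6; with overall charge -4, Co is +2.
Co²⁺: group 9, so d-count = 9 − 2 = 7.
The d⁷ electrons fill as t₂g⁶ eg¹.
CFSE(orbital) = 6×(-0.4Δ₀) + 1×(0.6Δ₀) = -1.8Δ₀; with Δ₀ = 297 kJ/mol that is -535 kJ/mol.
High-spin d⁷ would be t₂g⁵ eg² with 2 pairs; low-spin has 3, so 1 excess pair costs +1P = +181 kJ/mol.
Net CFSE = -535 + 181 = -354 kJ/mol.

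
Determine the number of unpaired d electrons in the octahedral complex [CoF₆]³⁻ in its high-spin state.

4

Each F⁻ contributes -1; 6 × (-1) = -6. With overall charge -3, Co is in the +3 oxidation state.
Co is in group 9, so Co³⁺ is d⁶ (9 − 3 = 6).
Configuration: t2g^4 e_g^2, giving 4 unpaired electrons.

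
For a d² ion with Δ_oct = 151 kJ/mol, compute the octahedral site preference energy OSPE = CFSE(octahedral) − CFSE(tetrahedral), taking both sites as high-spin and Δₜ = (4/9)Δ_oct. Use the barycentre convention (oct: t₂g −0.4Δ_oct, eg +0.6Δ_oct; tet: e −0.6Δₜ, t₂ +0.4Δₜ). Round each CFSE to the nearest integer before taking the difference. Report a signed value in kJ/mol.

Octahedral (high-spin): t₂g² eg⁰, CFSE = 2(−0.4) + 0(+0.6) = -0.8Δ_oct = -0.8 × 151 = -121 kJ/mol.
Tetrahedral e² t₂⁰ gives -1.2Δₜ = -1.2 × (4/9) × 151 = -81 kJ/mol.
OSPE = -121 − (-81) = -40 kJ/mol.

-40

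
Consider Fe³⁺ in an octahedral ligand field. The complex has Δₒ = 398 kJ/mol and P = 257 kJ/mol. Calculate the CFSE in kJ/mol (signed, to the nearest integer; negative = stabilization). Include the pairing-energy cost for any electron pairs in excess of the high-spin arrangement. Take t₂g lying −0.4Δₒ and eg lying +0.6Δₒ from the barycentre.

Group 8 minus oxidation state +3 gives a d⁵ configuration for Fe³⁺.
Here Δₒ > P (398 > 257), so the low-spin state is favoured.
Filling d⁵ accordingly: t₂g⁵ eg⁰.
Orbital CFSE = -2.0Δₒ = -2.0 × 398 = -796 kJ/mol.
Excess pairs vs high-spin: 2 − 0 = 2; pairing cost = +514 kJ/mol.
Net CFSE = -796 + 514 = -282 kJ/mol.

-282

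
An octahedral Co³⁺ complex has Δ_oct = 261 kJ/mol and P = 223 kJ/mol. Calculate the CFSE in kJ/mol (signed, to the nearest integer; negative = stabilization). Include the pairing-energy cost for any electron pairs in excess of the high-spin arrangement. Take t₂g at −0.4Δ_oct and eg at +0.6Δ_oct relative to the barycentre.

Co sits in group 9; removing 3 electrons leaves Co³⁺ with 9 − 3 = 6 d electrons.
Since Δ_oct = 261 kJ/mol > P = 223 kJ/mol, the complex adopts the low-spin configuration.
That gives t₂g⁶ eg⁰.
Orbital CFSE = -2.4Δ_oct = -2.4 × 261 = -626 kJ/mol.
Excess pairs vs high-spin: 3 − 1 = 2; pairing cost = +446 kJ/mol.
Net CFSE = -626 + 446 = -180 kJ/mol.

-180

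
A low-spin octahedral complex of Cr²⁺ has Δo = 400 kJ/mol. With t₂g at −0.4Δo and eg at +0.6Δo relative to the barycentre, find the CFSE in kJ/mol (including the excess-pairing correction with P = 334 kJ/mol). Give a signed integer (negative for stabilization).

-306

Group 6 minus oxidation state +2 gives a d⁴ configuration for Cr²⁺.
Configuration: t₂g⁴ eg⁰.
CFSE(orbital) = 4×(-0.4Δo) + 0×(0.6Δo) = -1.6Δo; with Δo = 400 kJ/mol that is -640 kJ/mol.
Relative to high-spin t₂g³ eg¹ (0 paired), the low-spin configuration has 1 additional pair, contributing +1 × 334 = +334 kJ/mol.
Net CFSE = -640 + 334 = -306 kJ/mol.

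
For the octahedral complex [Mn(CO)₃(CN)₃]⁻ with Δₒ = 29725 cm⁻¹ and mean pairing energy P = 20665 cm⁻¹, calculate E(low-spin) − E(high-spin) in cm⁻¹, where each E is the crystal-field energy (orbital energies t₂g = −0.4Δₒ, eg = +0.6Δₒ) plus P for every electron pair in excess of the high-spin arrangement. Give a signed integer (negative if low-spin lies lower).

Ligand charges: 3×(+0) from CO and 3×(-1) from CN⁻ sum to -3; with overall charge -1, Mn is +2.
Mn is in group 7, so Mn²⁺ is d⁵ (7 − 2 = 5).
High-spin d⁵ fills as t₂g³ eg² with CFSE 3(−0.4) + 2(+0.6) = 0.0Δₒ = 0 cm⁻¹.
Low-spin t₂g⁵ eg⁰ gives -2.0Δₒ = -59450 cm⁻¹, but forming 2 extra pairs costs 2P = 41330 cm⁻¹, so E(LS) = -59450 + 41330 = -18120 cm⁻¹.
The difference is -18120 − (0) = -18120 cm⁻¹, so low-spin lies lower.

-18120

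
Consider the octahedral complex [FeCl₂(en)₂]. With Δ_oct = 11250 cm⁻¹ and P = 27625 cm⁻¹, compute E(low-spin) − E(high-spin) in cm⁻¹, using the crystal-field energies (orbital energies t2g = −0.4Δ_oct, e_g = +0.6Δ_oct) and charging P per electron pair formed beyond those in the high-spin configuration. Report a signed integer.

Ligand charges: 2×(-1) from Cl⁻ and 2×(+0) from en sum to -2; with overall charge +0, Fe is +2.
Fe²⁺: group 8, so d-count = 8 − 2 = 6.
In the high-spin limit (t2g^4 e_g^2) the orbital term is -0.4Δ_oct = -4500 cm⁻¹, with no excess pairing.
For low-spin the configuration is t2g^6 e_g^0: orbital energy -2.4 × 11250 = -27000 cm⁻¹, and 2 additional pairs relative to high-spin add 55250 cm⁻¹, giving 28250 cm⁻¹.
Thus E(LS) − E(HS) = 32750 cm⁻¹.

32750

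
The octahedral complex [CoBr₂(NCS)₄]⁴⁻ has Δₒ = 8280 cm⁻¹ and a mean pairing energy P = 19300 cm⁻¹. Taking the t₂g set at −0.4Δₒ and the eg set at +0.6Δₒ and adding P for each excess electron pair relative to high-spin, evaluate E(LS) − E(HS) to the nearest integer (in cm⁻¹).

Ligand charges: 2×(-1) from Br⁻ and 4×(-1) from NCS⁻ sum to -6; with overall charge -4, Co is +2.
Group 9 minus oxidation state +2 gives a d⁷ configuration for Co²⁺.
High-spin d⁷ fills as t₂g⁵ eg² with CFSE 5(−0.4) + 2(+0.6) = -0.8Δₒ = -6624 cm⁻¹.
For low-spin the configuration is t₂g⁶ eg¹: orbital energy -1.8 × 8280 = -14904 cm⁻¹, and 1 additional pair relative to high-spin adds 19300 cm⁻¹, giving 4396 cm⁻¹.
Thus E(LS) − E(HS) = 11020 cm⁻¹.

11020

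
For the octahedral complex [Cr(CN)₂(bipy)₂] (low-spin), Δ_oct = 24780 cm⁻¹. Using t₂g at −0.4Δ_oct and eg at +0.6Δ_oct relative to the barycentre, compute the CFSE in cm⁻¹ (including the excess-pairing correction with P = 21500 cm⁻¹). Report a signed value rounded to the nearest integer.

Ligand charges: 2×(-1) from CN⁻ and 2×(+0) from bipy sum to -2; with overall charge +0, Cr is +2.
Cr²⁺: group 6, so d-count = 6 − 2 = 4.
Configuration: t₂g⁴ eg⁰.
Orbital CFSE = 4(-0.4) + 0(0.6) = -1.6Δ_oct = -1.6 × 24780 = -39648 cm⁻¹.
Pairing penalty: 1 pair vs 0 in the high-spin reference → 1 extra × P = 21500 cm⁻¹.
Overall CFSE = -39648 + 21500 = -18148 cm⁻¹.

-18148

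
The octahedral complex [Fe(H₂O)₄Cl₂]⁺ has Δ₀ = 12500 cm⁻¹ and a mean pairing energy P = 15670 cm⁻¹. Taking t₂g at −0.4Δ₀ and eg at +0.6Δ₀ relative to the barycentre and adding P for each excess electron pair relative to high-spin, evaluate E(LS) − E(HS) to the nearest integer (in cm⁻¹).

Ligand charges: 4×(+0) from H₂O and 2×(-1) from Cl⁻ sum to -2; with overall charge +1, Fe is +3.
Fe is in group 8, so Fe³⁺ is d⁵ (8 − 3 = 5).
In the high-spin limit (t₂g³ eg²) the orbital term is 0.0Δ₀ = 0 cm⁻¹, with no excess pairing.
Low-spin t₂g⁵ eg⁰ gives -2.0Δ₀ = -25000 cm⁻¹, but forming 2 extra pairs costs 2P = 31340 cm⁻¹, so E(LS) = -25000 + 31340 = 6340 cm⁻¹.
The difference is 6340 − (0) = 6340 cm⁻¹, so high-spin lies lower.

6340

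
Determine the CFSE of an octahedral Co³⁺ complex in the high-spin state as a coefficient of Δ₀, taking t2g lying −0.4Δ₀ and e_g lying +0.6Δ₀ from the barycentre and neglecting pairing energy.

-0.4 Δ₀

Co sits in group 9; removing 3 electrons leaves Co³⁺ with 9 − 3 = 6 d electrons.
Configuration: t2g^4 e_g^2.
CFSE = 4(-0.4Δ₀) + 2(0.6Δ₀) = -1.6Δ₀ + 1.2Δ₀ = -0.4Δ₀.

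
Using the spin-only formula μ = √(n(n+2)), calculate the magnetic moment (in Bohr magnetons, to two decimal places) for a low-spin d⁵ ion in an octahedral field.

Configuration: t2g^5 e_g^0 → 1 unpaired electron.
μ(spin-only) = √[1(1+2)] = √3 ≈ 1.73 Bohr magnetons.

1.73 Bohr magnetons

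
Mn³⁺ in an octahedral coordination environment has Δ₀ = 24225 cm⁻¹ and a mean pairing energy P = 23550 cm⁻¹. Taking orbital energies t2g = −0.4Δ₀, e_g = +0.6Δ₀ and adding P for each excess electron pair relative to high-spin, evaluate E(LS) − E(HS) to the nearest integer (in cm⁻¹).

-675

Mn sits in group 7; removing 3 electrons leaves Mn³⁺ with 7 − 3 = 4 d electrons.
High-spin d⁴ fills as t2g^3 e_g^1 with CFSE 3(−0.4) + 1(+0.6) = -0.6Δ₀ = -14535 cm⁻¹.
Low-spin t2g^4 e_g^0 gives -1.6Δ₀ = -38760 cm⁻¹, but forming 1 extra pair costs 1P = 23550 cm⁻¹, so E(LS) = -38760 + 23550 = -15210 cm⁻¹.
E(LS) − E(HS) = -15210 − (-14535) = -675 cm⁻¹.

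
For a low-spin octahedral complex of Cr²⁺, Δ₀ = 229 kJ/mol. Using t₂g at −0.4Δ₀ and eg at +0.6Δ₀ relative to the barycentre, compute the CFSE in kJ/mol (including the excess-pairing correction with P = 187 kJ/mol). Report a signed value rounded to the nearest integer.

-179

Cr is in group 6, so Cr²⁺ is d⁴ (6 − 2 = 4).
Configuration: t₂g⁴ eg⁰.
CFSE(orbital) = 4×(-0.4Δ₀) + 0×(0.6Δ₀) = -1.6Δ₀; with Δ₀ = 229 kJ/mol that is -366 kJ/mol.
Relative to high-spin t₂g³ eg¹ (0 paired), the low-spin configuration has 1 additional pair, contributing +1 × 187 = +187 kJ/mol.
Overall CFSE = -366 + 187 = -179 kJ/mol.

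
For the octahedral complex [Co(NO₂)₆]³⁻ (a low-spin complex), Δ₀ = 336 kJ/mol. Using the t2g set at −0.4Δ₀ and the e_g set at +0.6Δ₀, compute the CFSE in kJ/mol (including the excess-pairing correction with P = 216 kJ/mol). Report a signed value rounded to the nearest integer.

-374

Each NO₂⁻ contributes -1; 6 × (-1) = -6. With overall charge -3, Co is in the +3 oxidation state.
Co sits in group 9; removing 3 electrons leaves Co³⁺ with 9 − 3 = 6 d electrons.
Configuration: t2g^6 e_g^0.
CFSE(orbital) = 6×(-0.4Δ₀) + 0×(0.6Δ₀) = -2.4Δ₀; with Δ₀ = 336 kJ/mol that is -806 kJ/mol.
Relative to high-spin t2g^4 e_g^2 (1 paired), the low-spin configuration has 2 additional pairs, contributing +2 × 216 = +432 kJ/mol.
Net CFSE = -806 + 432 = -374 kJ/mol.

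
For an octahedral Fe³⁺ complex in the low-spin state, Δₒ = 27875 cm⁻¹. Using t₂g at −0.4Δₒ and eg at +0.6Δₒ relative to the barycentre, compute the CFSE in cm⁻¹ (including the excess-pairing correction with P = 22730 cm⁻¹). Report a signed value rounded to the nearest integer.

Fe sits in group 8; removing 3 electrons leaves Fe³⁺ with 8 − 3 = 5 d electrons.
Electron filling gives t₂g⁵ eg⁰.
The orbital stabilization is -2.0Δₒ = -2.0 × 27875 = -55750 cm⁻¹.
Relative to high-spin t₂g³ eg² (0 paired), the low-spin configuration has 2 additional pairs, contributing +2 × 22730 = +45460 cm⁻¹.
Overall CFSE = -55750 + 45460 = -10290 cm⁻¹.

-10290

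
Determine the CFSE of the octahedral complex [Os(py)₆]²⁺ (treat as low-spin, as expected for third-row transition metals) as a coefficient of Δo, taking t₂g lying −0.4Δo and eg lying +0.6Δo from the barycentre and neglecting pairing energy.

-2.4 Δo

py is neutral, so the +2 overall charge sits on Os: oxidation state +2.
Os²⁺: group 8, so d-count = 8 − 2 = 6.
Configuration: t₂g⁶ eg⁰.
CFSE = 6(-0.4Δo) + 0(0.6Δo) = -2.4Δo + 0.0Δo = -2.4Δo.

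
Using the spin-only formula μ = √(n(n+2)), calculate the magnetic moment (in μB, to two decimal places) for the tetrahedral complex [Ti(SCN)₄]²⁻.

Each SCN⁻ contributes -1; 4 × (-1) = -4. With overall charge -2, Ti is in the +2 oxidation state.
Ti²⁺: group 4, so d-count = 4 − 2 = 2.
Tetrahedral splitting is small, so the complex is high-spin.
Configuration: e^2 t2^0 → 2 unpaired electrons.
μ(spin-only) = √[2(2+2)] = √8 ≈ 2.83 μB.

2.83 μB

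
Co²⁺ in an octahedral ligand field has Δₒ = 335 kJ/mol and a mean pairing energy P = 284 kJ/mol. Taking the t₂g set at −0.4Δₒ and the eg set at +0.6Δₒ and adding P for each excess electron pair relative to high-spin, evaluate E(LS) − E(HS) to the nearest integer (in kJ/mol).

-51

Co is in group 9, so Co²⁺ is d⁷ (9 − 2 = 7).
High-spin: t₂g⁵ eg², CFSE = -0.8Δₒ = -268 kJ/mol.
Low-spin t₂g⁶ eg¹ gives -1.8Δₒ = -603 kJ/mol, but forming 1 extra pair costs 1P = 284 kJ/mol, so E(LS) = -603 + 284 = -319 kJ/mol.
E(LS) − E(HS) = -319 − (-268) = -51 kJ/mol.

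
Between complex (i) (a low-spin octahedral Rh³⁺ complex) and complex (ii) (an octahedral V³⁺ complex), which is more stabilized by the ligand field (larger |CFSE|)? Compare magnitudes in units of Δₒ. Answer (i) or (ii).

(i): Group 9 minus oxidation state +3 gives a d⁶ configuration for Rh³⁺; t2g^6 e_g^0, CFSE = -2.4Δₒ.
(ii): V is in group 5, so V³⁺ is d² (5 − 3 = 2); For octahedral d² the high- and low-spin configurations coincide; t2g^2 e_g^0, CFSE = -0.8Δₒ.
So (i) has the larger |CFSE|.

(i)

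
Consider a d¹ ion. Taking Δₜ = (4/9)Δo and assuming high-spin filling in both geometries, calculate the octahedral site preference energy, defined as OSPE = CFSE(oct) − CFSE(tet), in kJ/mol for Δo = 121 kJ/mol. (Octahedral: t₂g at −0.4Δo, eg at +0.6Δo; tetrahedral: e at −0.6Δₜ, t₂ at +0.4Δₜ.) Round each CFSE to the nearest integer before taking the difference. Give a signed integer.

Octahedral high-spin t₂g¹ eg⁰: CFSE = -0.4 × 121 = -48 kJ/mol.
Tetrahedral: e¹ t₂⁰, CFSE = 1(−0.6) + 0(+0.4) = -0.6Δₜ = -0.6 × (4/9) × 121 = -32 kJ/mol.
Subtracting, OSPE = -48 − (-32) = -16 kJ/mol.

-16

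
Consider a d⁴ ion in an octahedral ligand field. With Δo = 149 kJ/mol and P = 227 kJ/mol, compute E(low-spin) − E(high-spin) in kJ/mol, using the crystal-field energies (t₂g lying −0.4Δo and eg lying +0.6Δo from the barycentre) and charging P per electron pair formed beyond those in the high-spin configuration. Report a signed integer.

High-spin d⁴ fills as t₂g³ eg¹ with CFSE 3(−0.4) + 1(+0.6) = -0.6Δo = -89 kJ/mol.
Low-spin t₂g⁴ eg⁰ gives -1.6Δo = -238 kJ/mol, but forming 1 extra pair costs 1P = 227 kJ/mol, so E(LS) = -238 + 227 = -11 kJ/mol.
Thus E(LS) − E(HS) = 78 kJ/mol.

78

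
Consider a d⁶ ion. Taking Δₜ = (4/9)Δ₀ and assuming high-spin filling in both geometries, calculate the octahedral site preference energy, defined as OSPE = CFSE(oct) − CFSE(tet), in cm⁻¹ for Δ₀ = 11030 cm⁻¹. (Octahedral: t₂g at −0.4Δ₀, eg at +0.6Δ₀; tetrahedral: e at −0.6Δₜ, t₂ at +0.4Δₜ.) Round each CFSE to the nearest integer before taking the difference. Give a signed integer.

-1471

Octahedral high-spin t2g^4 e_g^2: CFSE = -0.4 × 11030 = -4412 cm⁻¹.
In a tetrahedral site the filling is e^3 t2^3: CFSE(tet) = -0.6Δₜ = -0.6 × (4/9)(11030) = -2941 cm⁻¹.
OSPE = -4412 − (-2941) = -1471 cm⁻¹.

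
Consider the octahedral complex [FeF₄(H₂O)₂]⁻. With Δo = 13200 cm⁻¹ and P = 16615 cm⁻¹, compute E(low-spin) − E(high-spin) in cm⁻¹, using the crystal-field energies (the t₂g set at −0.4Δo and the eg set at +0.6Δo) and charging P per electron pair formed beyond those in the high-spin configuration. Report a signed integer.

Ligand charges: 4×(-1) from F⁻ and 2×(+0) from H₂O sum to -4; with overall charge -1, Fe is +3.
Fe³⁺: group 8, so d-count = 8 − 3 = 5.
In the high-spin limit (t₂g³ eg²) the orbital term is 0.0Δo = 0 cm⁻¹, with no excess pairing.
Low-spin: t₂g⁵ eg⁰, orbital CFSE = -2.0Δo = -26400 cm⁻¹; plus 2 excess pairs × P = +33230 cm⁻¹; total 6830 cm⁻¹.
E(LS) − E(HS) = 6830 − (0) = 6830 cm⁻¹.

6830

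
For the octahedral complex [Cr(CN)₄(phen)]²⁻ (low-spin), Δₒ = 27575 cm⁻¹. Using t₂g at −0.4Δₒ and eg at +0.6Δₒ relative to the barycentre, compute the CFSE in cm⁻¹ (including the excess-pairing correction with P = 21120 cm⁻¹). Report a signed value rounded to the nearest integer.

Ligand charges: 4×(-1) from CN⁻ and 1×(+0) from phen sum to -4; with overall charge -2, Cr is +2.
Cr²⁺: group 6, so d-count = 6 − 2 = 4.
Electron filling gives t₂g⁴ eg⁰.
CFSE(orbital) = 4×(-0.4Δₒ) + 0×(0.6Δₒ) = -1.6Δₒ; with Δₒ = 27575 cm⁻¹ that is -44120 cm⁻¹.
Relative to high-spin t₂g³ eg¹ (0 paired), the low-spin configuration has 1 additional pair, contributing +1 × 21120 = +21120 cm⁻¹.
Overall CFSE = -44120 + 21120 = -23000 cm⁻¹.

-23000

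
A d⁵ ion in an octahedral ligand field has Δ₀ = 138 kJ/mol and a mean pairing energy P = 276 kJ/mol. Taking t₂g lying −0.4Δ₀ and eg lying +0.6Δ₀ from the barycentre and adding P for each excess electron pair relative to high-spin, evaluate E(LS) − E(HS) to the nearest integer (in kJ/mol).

In the high-spin limit (t₂g³ eg²) the orbital term is 0.0Δ₀ = 0 kJ/mol, with no excess pairing.
Low-spin t₂g⁵ eg⁰ gives -2.0Δ₀ = -276 kJ/mol, but forming 2 extra pairs costs 2P = 552 kJ/mol, so E(LS) = -276 + 552 = 276 kJ/mol.
E(LS) − E(HS) = 276 − (0) = 276 kJ/mol.

276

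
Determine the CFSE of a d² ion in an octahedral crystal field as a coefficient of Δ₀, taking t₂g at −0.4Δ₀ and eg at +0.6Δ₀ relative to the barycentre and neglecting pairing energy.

-0.8 Δ₀

For octahedral d² the high- and low-spin configurations coincide.
Configuration: t₂g² eg⁰.
CFSE = 2(-0.4Δ₀) + 0(0.6Δ₀) = -0.8Δ₀ + 0.0Δ₀ = -0.8Δ₀.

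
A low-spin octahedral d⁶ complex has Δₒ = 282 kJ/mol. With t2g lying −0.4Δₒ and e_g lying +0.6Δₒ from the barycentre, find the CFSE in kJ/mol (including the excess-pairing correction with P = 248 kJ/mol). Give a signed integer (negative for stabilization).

-181

Electron filling gives t2g^6 e_g^0.
CFSE(orbital) = 6×(-0.4Δₒ) + 0×(0.6Δₒ) = -2.4Δₒ; with Δₒ = 282 kJ/mol that is -677 kJ/mol.
Relative to high-spin t2g^4 e_g^2 (1 paired), the low-spin configuration has 2 additional pairs, contributing +2 × 248 = +496 kJ/mol.
Overall CFSE = -677 + 496 = -181 kJ/mol.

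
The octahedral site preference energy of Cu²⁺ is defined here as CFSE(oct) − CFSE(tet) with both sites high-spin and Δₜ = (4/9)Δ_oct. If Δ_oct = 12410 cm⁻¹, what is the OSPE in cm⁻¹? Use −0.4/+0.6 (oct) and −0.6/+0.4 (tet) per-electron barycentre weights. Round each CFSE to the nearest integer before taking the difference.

-5240

Cu²⁺: group 11, so d-count = 11 − 2 = 9.
Octahedral high-spin t2g^6 e_g^3: CFSE = -0.6 × 12410 = -7446 cm⁻¹.
In a tetrahedral site the filling is e^4 t2^5: CFSE(tet) = -0.4Δₜ = -0.4 × (4/9)(12410) = -2206 cm⁻¹.
OSPE = CFSE(oct) − CFSE(tet) = -7446 − (-2206) = -5240 cm⁻¹.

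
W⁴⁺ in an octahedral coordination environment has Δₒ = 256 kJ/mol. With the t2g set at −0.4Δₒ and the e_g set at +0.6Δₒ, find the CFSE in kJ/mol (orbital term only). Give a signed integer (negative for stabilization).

-205

W sits in group 6; removing 4 electrons leaves W⁴⁺ with 6 − 4 = 2 d electrons.
The d² electrons fill as t2g^2 e_g^0.
Orbital CFSE = 2(-0.4) + 0(0.6) = -0.8Δₒ = -0.8 × 256 = -205 kJ/mol.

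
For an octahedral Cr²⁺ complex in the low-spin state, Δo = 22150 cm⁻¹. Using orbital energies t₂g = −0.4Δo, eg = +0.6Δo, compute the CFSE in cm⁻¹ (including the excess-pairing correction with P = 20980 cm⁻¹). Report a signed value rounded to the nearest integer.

-14460

Cr²⁺: group 6, so d-count = 6 − 2 = 4.
Electron filling gives t₂g⁴ eg⁰.
Orbital CFSE = 4(-0.4) + 0(0.6) = -1.6Δo = -1.6 × 22150 = -35440 cm⁻¹.
High-spin d⁴ would be t₂g³ eg¹ with 0 pairs; low-spin has 1, so 1 excess pair costs +1P = +20980 cm⁻¹.
Net CFSE = -35440 + 20980 = -14460 cm⁻¹.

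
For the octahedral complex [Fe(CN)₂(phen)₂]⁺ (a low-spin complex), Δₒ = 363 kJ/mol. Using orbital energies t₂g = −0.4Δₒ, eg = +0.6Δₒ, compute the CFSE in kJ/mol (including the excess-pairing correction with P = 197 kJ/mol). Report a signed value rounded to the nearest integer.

-332

Ligand charges: 2×(-1) from CN⁻ and 2×(+0) from phen sum to -2; with overall charge +1, Fe is +3.
Fe sits in group 8; removing 3 electrons leaves Fe³⁺ with 8 − 3 = 5 d electrons.
The d⁵ electrons fill as t₂g⁵ eg⁰.
Orbital CFSE = 5(-0.4) + 0(0.6) = -2.0Δₒ = -2.0 × 363 = -726 kJ/mol.
High-spin d⁵ would be t₂g³ eg² with 0 pairs; low-spin has 2, so 2 excess pairs cost +2P = +394 kJ/mol.
Combining: -726 + 394 = -332 kJ/mol.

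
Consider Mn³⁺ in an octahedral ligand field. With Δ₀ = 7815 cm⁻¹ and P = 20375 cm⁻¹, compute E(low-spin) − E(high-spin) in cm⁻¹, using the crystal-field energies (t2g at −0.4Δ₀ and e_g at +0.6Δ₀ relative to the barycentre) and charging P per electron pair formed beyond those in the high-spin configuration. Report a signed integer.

Mn sits in group 7; removing 3 electrons leaves Mn³⁺ with 7 − 3 = 4 d electrons.
In the high-spin limit (t2g^3 e_g^1) the orbital term is -0.6Δ₀ = -4689 cm⁻¹, with no excess pairing.
Low-spin: t2g^4 e_g^0, orbital CFSE = -1.6Δ₀ = -12504 cm⁻¹; plus 1 excess pair × P = +20375 cm⁻¹; total 7871 cm⁻¹.
The difference is 7871 − (-4689) = 12560 cm⁻¹, so high-spin lies lower.

12560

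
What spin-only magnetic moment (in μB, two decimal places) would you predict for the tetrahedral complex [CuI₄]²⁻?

Each I⁻ contributes -1; 4 × (-1) = -4. With overall charge -2, Cu is in the +2 oxidation state.
Cu²⁺: group 11, so d-count = 11 − 2 = 9.
With tetrahedral geometry the complex is necessarily high-spin.
Configuration: e⁴ t₂⁵ → 1 unpaired electron.
μ(spin-only) = √[1(1+2)] = √3 ≈ 1.73 μB.

1.73 μB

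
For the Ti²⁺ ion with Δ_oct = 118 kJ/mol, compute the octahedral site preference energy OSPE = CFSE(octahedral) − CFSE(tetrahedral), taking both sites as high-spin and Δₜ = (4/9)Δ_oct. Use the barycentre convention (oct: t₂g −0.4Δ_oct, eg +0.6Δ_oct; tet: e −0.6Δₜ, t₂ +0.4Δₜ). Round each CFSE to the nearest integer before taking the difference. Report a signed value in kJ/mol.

Group 4 minus oxidation state +2 gives a d² configuration for Ti²⁺.
In an octahedral site d² (HS) is t2g^2 e_g^0, giving CFSE(oct) = -0.8Δ_oct = -94 kJ/mol.
Tetrahedral e^2 t2^0 gives -1.2Δₜ = -1.2 × (4/9) × 118 = -63 kJ/mol.
Subtracting, OSPE = -94 − (-63) = -31 kJ/mol.

-31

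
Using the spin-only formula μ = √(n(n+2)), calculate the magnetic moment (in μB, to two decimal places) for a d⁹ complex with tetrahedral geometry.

Tetrahedral fields are weak (Δₜ ≈ 4/9 Δₒ), so electrons fill high-spin.
Configuration: e⁴ t₂⁵ → 1 unpaired electron.
μ(spin-only) = √[1(1+2)] = √3 ≈ 1.73 μB.

1.73 μB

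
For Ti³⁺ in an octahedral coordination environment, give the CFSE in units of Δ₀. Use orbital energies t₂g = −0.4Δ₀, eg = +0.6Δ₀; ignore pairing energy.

Ti is in group 4, so Ti³⁺ is d¹ (4 − 3 = 1).
For octahedral d¹ the high- and low-spin configurations coincide.
Configuration: t₂g¹ eg⁰.
CFSE = 1(-0.4Δ₀) + 0(0.6Δ₀) = -0.4Δ₀ + 0.0Δ₀ = -0.4Δ₀.

-0.4 Δ₀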